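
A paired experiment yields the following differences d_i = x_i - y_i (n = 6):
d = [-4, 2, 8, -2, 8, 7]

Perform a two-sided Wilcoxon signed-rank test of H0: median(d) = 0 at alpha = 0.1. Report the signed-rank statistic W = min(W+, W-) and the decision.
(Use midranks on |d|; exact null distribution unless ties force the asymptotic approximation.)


Step 1: Drop any zero differences (none here) and take |d_i|.
|d| = [4, 2, 8, 2, 8, 7]
Step 2: Midrank |d_i| (ties get averaged ranks).
ranks: |4|->3, |2|->1.5, |8|->5.5, |2|->1.5, |8|->5.5, |7|->4
Step 3: Attach original signs; sum ranks with positive sign and with negative sign.
W+ = 1.5 + 5.5 + 5.5 + 4 = 16.5
W- = 3 + 1.5 = 4.5
(Check: W+ + W- = 21 should equal n(n+1)/2 = 21.)
Step 4: Test statistic W = min(W+, W-) = 4.5.
Step 5: Ties in |d|, so use the tie-corrected normal approximation.
        E[W] = n(n+1)/4 = 6*7/4 = 10.5.
        Tie groups: |d|=2 (t=2), |d|=8 (t=2); sum(t^3 - t) = 12.
        Var[W] = n(n+1)(2n+1)/24 - sum(t^3-t)/48 = 546/24 - 12/48 = 22.5.
        z = (W - E[W]) / sqrt(Var[W]) = (4.5 - 10.5) / 4.7434 = -1.2649.
        Two-sided p = 2*Phi(z) = 0.205903.
Step 6: alpha = 0.1. fail to reject H0.

W+ = 16.5, W- = 4.5, W = min = 4.5, p = 0.205903, fail to reject H0.


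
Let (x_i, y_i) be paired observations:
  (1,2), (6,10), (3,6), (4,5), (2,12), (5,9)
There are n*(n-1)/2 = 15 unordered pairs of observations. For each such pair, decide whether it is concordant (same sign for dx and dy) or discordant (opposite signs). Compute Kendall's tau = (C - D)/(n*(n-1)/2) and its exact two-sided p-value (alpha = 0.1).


Step 1: Enumerate the 15 unordered pairs (i,j) with i<j and classify each by sign(x_j-x_i) * sign(y_j-y_i).
  (1,2):dx=+5,dy=+8->C; (1,3):dx=+2,dy=+4->C; (1,4):dx=+3,dy=+3->C; (1,5):dx=+1,dy=+10->C
  (1,6):dx=+4,dy=+7->C; (2,3):dx=-3,dy=-4->C; (2,4):dx=-2,dy=-5->C; (2,5):dx=-4,dy=+2->D
  (2,6):dx=-1,dy=-1->C; (3,4):dx=+1,dy=-1->D; (3,5):dx=-1,dy=+6->D; (3,6):dx=+2,dy=+3->C
  (4,5):dx=-2,dy=+7->D; (4,6):dx=+1,dy=+4->C; (5,6):dx=+3,dy=-3->D
Step 2: C = 10, D = 5, total pairs = 15.
Step 3: tau = (C - D)/(n(n-1)/2) = (10 - 5)/15 = 0.333333.
Step 4: Exact two-sided p-value (enumerate n! = 720 permutations of y under H0): p = 0.469444.
Step 5: alpha = 0.1. fail to reject H0.

tau_b = 0.3333 (C=10, D=5), p = 0.469444, fail to reject H0.


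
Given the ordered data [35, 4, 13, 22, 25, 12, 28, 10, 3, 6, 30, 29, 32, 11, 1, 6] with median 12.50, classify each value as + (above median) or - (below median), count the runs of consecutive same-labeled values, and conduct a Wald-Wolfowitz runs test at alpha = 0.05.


Step 1: Compute median = 12.50; label A = above, B = below.
Labels in order: ABAAABABBBAAABBB  (n_A = 8, n_B = 8)
Step 2: Count runs R = 8.
Step 3: Under H0 (random ordering), E[R] = 2*n_A*n_B/(n_A+n_B) + 1 = 2*8*8/16 + 1 = 9.0000.
        Var[R] = 2*n_A*n_B*(2*n_A*n_B - n_A - n_B) / ((n_A+n_B)^2 * (n_A+n_B-1)) = 14336/3840 = 3.7333.
        SD[R] = 1.9322.
Step 4: Continuity-corrected z = (R + 0.5 - E[R]) / SD[R] = (8 + 0.5 - 9.0000) / 1.9322 = -0.2588.
Step 5: Two-sided p-value via normal approximation = 2*(1 - Phi(|z|)) = 0.795809.
Step 6: alpha = 0.05. fail to reject H0.

R = 8, z = -0.2588, p = 0.795809, fail to reject H0.


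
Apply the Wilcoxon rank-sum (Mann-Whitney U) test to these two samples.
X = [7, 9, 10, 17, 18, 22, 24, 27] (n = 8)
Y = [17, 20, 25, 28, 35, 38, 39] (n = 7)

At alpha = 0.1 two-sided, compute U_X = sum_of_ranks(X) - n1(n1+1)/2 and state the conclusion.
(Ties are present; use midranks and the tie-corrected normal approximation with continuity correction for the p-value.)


Step 1: Combine and sort all 15 observations; assign midranks.
sorted (value, group): (7,X), (9,X), (10,X), (17,X), (17,Y), (18,X), (20,Y), (22,X), (24,X), (25,Y), (27,X), (28,Y), (35,Y), (38,Y), (39,Y)
ranks: 7->1, 9->2, 10->3, 17->4.5, 17->4.5, 18->6, 20->7, 22->8, 24->9, 25->10, 27->11, 28->12, 35->13, 38->14, 39->15
Step 2: Rank sum for X: R1 = 1 + 2 + 3 + 4.5 + 6 + 8 + 9 + 11 = 44.5.
Step 3: U_X = R1 - n1(n1+1)/2 = 44.5 - 8*9/2 = 44.5 - 36 = 8.5.
       U_Y = n1*n2 - U_X = 56 - 8.5 = 47.5.
Step 4: Ties are present, so use the tie-corrected normal approximation (with continuity correction) for the p-value.
Step 5: p-value = 0.027751; compare to alpha = 0.1. reject H0.

U_X = 8.5, p = 0.027751, reject H0 at alpha = 0.1.


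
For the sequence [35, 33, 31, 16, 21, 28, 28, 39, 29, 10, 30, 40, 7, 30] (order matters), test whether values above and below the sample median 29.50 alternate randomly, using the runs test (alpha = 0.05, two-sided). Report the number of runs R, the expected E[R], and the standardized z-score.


Step 1: Compute median = 29.50; label A = above, B = below.
Labels in order: AAABBBBABBAABA  (n_A = 7, n_B = 7)
Step 2: Count runs R = 7.
Step 3: Under H0 (random ordering), E[R] = 2*n_A*n_B/(n_A+n_B) + 1 = 2*7*7/14 + 1 = 8.0000.
        Var[R] = 2*n_A*n_B*(2*n_A*n_B - n_A - n_B) / ((n_A+n_B)^2 * (n_A+n_B-1)) = 8232/2548 = 3.2308.
        SD[R] = 1.7974.
Step 4: Continuity-corrected z = (R + 0.5 - E[R]) / SD[R] = (7 + 0.5 - 8.0000) / 1.7974 = -0.2782.
Step 5: Two-sided p-value via normal approximation = 2*(1 - Phi(|z|)) = 0.780879.
Step 6: alpha = 0.05. fail to reject H0.

R = 7, z = -0.2782, p = 0.780879, fail to reject H0.


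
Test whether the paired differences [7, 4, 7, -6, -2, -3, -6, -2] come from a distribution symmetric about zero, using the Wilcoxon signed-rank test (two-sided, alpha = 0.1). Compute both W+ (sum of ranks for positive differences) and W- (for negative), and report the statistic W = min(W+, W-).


Step 1: Drop any zero differences (none here) and take |d_i|.
|d| = [7, 4, 7, 6, 2, 3, 6, 2]
Step 2: Midrank |d_i| (ties get averaged ranks).
ranks: |7|->7.5, |4|->4, |7|->7.5, |6|->5.5, |2|->1.5, |3|->3, |6|->5.5, |2|->1.5
Step 3: Attach original signs; sum ranks with positive sign and with negative sign.
W+ = 7.5 + 4 + 7.5 = 19
W- = 5.5 + 1.5 + 3 + 5.5 + 1.5 = 17
(Check: W+ + W- = 36 should equal n(n+1)/2 = 36.)
Step 4: Test statistic W = min(W+, W-) = 17.
Step 5: Ties in |d|, so use the tie-corrected normal approximation.
        E[W] = n(n+1)/4 = 8*9/4 = 18.
        Tie groups: |d|=2 (t=2), |d|=6 (t=2), |d|=7 (t=2); sum(t^3 - t) = 18.
        Var[W] = n(n+1)(2n+1)/24 - sum(t^3-t)/48 = 1224/24 - 18/48 = 50.625.
        z = (W - E[W]) / sqrt(Var[W]) = (17 - 18) / 7.1151 = -0.1405.
        Two-sided p = 2*Phi(z) = 0.888229.
Step 6: alpha = 0.1. fail to reject H0.

W+ = 19, W- = 17, W = min = 17, p = 0.888229, fail to reject H0.


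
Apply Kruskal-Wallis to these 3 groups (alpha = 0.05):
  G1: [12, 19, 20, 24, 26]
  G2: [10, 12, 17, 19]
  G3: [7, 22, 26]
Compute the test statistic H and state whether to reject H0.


Step 1: Combine all N = 12 observations and assign midranks.
sorted (value, group, rank): (7,G3,1), (10,G2,2), (12,G1,3.5), (12,G2,3.5), (17,G2,5), (19,G1,6.5), (19,G2,6.5), (20,G1,8), (22,G3,9), (24,G1,10), (26,G1,11.5), (26,G3,11.5)
Step 2: Sum ranks within each group.
R_1 = 39.5 (n_1 = 5)
R_2 = 17 (n_2 = 4)
R_3 = 21.5 (n_3 = 3)
Step 3: H = 12/(N(N+1)) * sum(R_i^2/n_i) - 3(N+1)
     = 12/(12*13) * (39.5^2/5 + 17^2/4 + 21.5^2/3) - 3*13
     = 0.076923 * 538.383 - 39
     = 2.414103.
Step 4: Ties present; correction factor C = 1 - 18/(12^3 - 12) = 0.989510. Corrected H = 2.414103 / 0.989510 = 2.439694.
Step 5: Under H0, H ~ chi^2(2); p-value = 0.295275.
Step 6: alpha = 0.05. fail to reject H0.

H = 2.4397, df = 2, p = 0.295275, fail to reject H0.


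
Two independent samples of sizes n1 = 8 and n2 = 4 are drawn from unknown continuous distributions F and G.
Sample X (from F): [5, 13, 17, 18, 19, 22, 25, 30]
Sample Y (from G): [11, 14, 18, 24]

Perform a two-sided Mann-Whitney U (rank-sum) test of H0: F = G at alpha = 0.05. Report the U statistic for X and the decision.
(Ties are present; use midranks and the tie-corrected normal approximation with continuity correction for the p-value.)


Step 1: Combine and sort all 12 observations; assign midranks.
sorted (value, group): (5,X), (11,Y), (13,X), (14,Y), (17,X), (18,X), (18,Y), (19,X), (22,X), (24,Y), (25,X), (30,X)
ranks: 5->1, 11->2, 13->3, 14->4, 17->5, 18->6.5, 18->6.5, 19->8, 22->9, 24->10, 25->11, 30->12
Step 2: Rank sum for X: R1 = 1 + 3 + 5 + 6.5 + 8 + 9 + 11 + 12 = 55.5.
Step 3: U_X = R1 - n1(n1+1)/2 = 55.5 - 8*9/2 = 55.5 - 36 = 19.5.
       U_Y = n1*n2 - U_X = 32 - 19.5 = 12.5.
Step 4: Ties are present, so use the tie-corrected normal approximation (with continuity correction) for the p-value.
Step 5: p-value = 0.609759; compare to alpha = 0.05. fail to reject H0.

U_X = 19.5, p = 0.609759, fail to reject H0 at alpha = 0.05.


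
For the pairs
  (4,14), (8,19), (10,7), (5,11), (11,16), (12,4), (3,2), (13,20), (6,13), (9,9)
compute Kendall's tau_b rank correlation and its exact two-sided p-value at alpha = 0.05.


Step 1: Enumerate the 45 unordered pairs (i,j) with i<j and classify each by sign(x_j-x_i) * sign(y_j-y_i).
  (1,2):dx=+4,dy=+5->C; (1,3):dx=+6,dy=-7->D; (1,4):dx=+1,dy=-3->D; (1,5):dx=+7,dy=+2->C
  (1,6):dx=+8,dy=-10->D; (1,7):dx=-1,dy=-12->C; (1,8):dx=+9,dy=+6->C; (1,9):dx=+2,dy=-1->D
  (1,10):dx=+5,dy=-5->D; (2,3):dx=+2,dy=-12->D; (2,4):dx=-3,dy=-8->C; (2,5):dx=+3,dy=-3->D
  (2,6):dx=+4,dy=-15->D; (2,7):dx=-5,dy=-17->C; (2,8):dx=+5,dy=+1->C; (2,9):dx=-2,dy=-6->C
  (2,10):dx=+1,dy=-10->D; (3,4):dx=-5,dy=+4->D; (3,5):dx=+1,dy=+9->C; (3,6):dx=+2,dy=-3->D
  (3,7):dx=-7,dy=-5->C; (3,8):dx=+3,dy=+13->C; (3,9):dx=-4,dy=+6->D; (3,10):dx=-1,dy=+2->D
  (4,5):dx=+6,dy=+5->C; (4,6):dx=+7,dy=-7->D; (4,7):dx=-2,dy=-9->C; (4,8):dx=+8,dy=+9->C
  (4,9):dx=+1,dy=+2->C; (4,10):dx=+4,dy=-2->D; (5,6):dx=+1,dy=-12->D; (5,7):dx=-8,dy=-14->C
  (5,8):dx=+2,dy=+4->C; (5,9):dx=-5,dy=-3->C; (5,10):dx=-2,dy=-7->C; (6,7):dx=-9,dy=-2->C
  (6,8):dx=+1,dy=+16->C; (6,9):dx=-6,dy=+9->D; (6,10):dx=-3,dy=+5->D; (7,8):dx=+10,dy=+18->C
  (7,9):dx=+3,dy=+11->C; (7,10):dx=+6,dy=+7->C; (8,9):dx=-7,dy=-7->C; (8,10):dx=-4,dy=-11->C
  (9,10):dx=+3,dy=-4->D
Step 2: C = 26, D = 19, total pairs = 45.
Step 3: tau = (C - D)/(n(n-1)/2) = (26 - 19)/45 = 0.155556.
Step 4: Exact two-sided p-value (enumerate n! = 3628800 permutations of y under H0): p = 0.600654.
Step 5: alpha = 0.05. fail to reject H0.

tau_b = 0.1556 (C=26, D=19), p = 0.600654, fail to reject H0.


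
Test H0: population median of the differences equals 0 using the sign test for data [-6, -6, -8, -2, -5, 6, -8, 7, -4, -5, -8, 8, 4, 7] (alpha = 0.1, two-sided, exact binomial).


Step 1: Discard zero differences. Original n = 14; n_eff = number of nonzero differences = 14.
Nonzero differences (with sign): -6, -6, -8, -2, -5, +6, -8, +7, -4, -5, -8, +8, +4, +7
Step 2: Count signs: positive = 5, negative = 9.
Step 3: Under H0: P(positive) = 0.5, so the number of positives S ~ Bin(14, 0.5).
Step 4: Two-sided exact p-value = sum of Bin(14,0.5) probabilities at or below the observed probability = 0.423950.
Step 5: alpha = 0.1. fail to reject H0.

n_eff = 14, pos = 5, neg = 9, p = 0.423950, fail to reject H0.


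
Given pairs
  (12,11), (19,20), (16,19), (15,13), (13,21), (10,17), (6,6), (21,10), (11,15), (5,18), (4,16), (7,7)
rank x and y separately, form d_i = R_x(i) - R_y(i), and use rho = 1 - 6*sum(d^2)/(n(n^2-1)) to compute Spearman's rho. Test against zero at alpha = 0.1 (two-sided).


Step 1: Rank x and y separately (midranks; no ties here).
rank(x): 12->7, 19->11, 16->10, 15->9, 13->8, 10->5, 6->3, 21->12, 11->6, 5->2, 4->1, 7->4
rank(y): 11->4, 20->11, 19->10, 13->5, 21->12, 17->8, 6->1, 10->3, 15->6, 18->9, 16->7, 7->2
Step 2: d_i = R_x(i) - R_y(i); compute d_i^2.
  (7-4)^2=9, (11-11)^2=0, (10-10)^2=0, (9-5)^2=16, (8-12)^2=16, (5-8)^2=9, (3-1)^2=4, (12-3)^2=81, (6-6)^2=0, (2-9)^2=49, (1-7)^2=36, (4-2)^2=4
sum(d^2) = 224.
Step 3: rho = 1 - 6*224 / (12*(12^2 - 1)) = 1 - 1344/1716 = 0.216783.
Step 4: Under H0, t = rho * sqrt((n-2)/(1-rho^2)) = 0.7022 ~ t(10).
Step 5: Two-sided p-value from the t-distribution with 10 df = 0.498556.
Step 6: alpha = 0.1. fail to reject H0.

rho = 0.2168, p = 0.498556, fail to reject H0 at alpha = 0.1.


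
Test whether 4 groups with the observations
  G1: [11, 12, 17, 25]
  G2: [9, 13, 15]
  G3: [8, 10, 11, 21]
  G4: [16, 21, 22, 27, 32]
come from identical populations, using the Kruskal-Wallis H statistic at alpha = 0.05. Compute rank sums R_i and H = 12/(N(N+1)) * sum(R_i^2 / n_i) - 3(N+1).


Step 1: Combine all N = 16 observations and assign midranks.
sorted (value, group, rank): (8,G3,1), (9,G2,2), (10,G3,3), (11,G1,4.5), (11,G3,4.5), (12,G1,6), (13,G2,7), (15,G2,8), (16,G4,9), (17,G1,10), (21,G3,11.5), (21,G4,11.5), (22,G4,13), (25,G1,14), (27,G4,15), (32,G4,16)
Step 2: Sum ranks within each group.
R_1 = 34.5 (n_1 = 4)
R_2 = 17 (n_2 = 3)
R_3 = 20 (n_3 = 4)
R_4 = 64.5 (n_4 = 5)
Step 3: H = 12/(N(N+1)) * sum(R_i^2/n_i) - 3(N+1)
     = 12/(16*17) * (34.5^2/4 + 17^2/3 + 20^2/4 + 64.5^2/5) - 3*17
     = 0.044118 * 1325.95 - 51
     = 7.497610.
Step 4: Ties present; correction factor C = 1 - 12/(16^3 - 16) = 0.997059. Corrected H = 7.497610 / 0.997059 = 7.519727.
Step 5: Under H0, H ~ chi^2(3); p-value = 0.057054.
Step 6: alpha = 0.05. fail to reject H0.

H = 7.5197, df = 3, p = 0.057054, fail to reject H0.


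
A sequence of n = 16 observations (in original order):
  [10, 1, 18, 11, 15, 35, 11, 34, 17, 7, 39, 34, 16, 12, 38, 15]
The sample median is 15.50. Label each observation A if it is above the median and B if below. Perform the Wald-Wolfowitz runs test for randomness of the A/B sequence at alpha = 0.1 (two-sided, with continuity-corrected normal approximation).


Step 1: Compute median = 15.50; label A = above, B = below.
Labels in order: BBABBABAABAAABAB  (n_A = 8, n_B = 8)
Step 2: Count runs R = 11.
Step 3: Under H0 (random ordering), E[R] = 2*n_A*n_B/(n_A+n_B) + 1 = 2*8*8/16 + 1 = 9.0000.
        Var[R] = 2*n_A*n_B*(2*n_A*n_B - n_A - n_B) / ((n_A+n_B)^2 * (n_A+n_B-1)) = 14336/3840 = 3.7333.
        SD[R] = 1.9322.
Step 4: Continuity-corrected z = (R - 0.5 - E[R]) / SD[R] = (11 - 0.5 - 9.0000) / 1.9322 = 0.7763.
Step 5: Two-sided p-value via normal approximation = 2*(1 - Phi(|z|)) = 0.437558.
Step 6: alpha = 0.1. fail to reject H0.

R = 11, z = 0.7763, p = 0.437558, fail to reject H0.


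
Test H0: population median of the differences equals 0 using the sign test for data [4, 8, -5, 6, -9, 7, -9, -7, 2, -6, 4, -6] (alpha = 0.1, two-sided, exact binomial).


Step 1: Discard zero differences. Original n = 12; n_eff = number of nonzero differences = 12.
Nonzero differences (with sign): +4, +8, -5, +6, -9, +7, -9, -7, +2, -6, +4, -6
Step 2: Count signs: positive = 6, negative = 6.
Step 3: Under H0: P(positive) = 0.5, so the number of positives S ~ Bin(12, 0.5).
Step 4: Two-sided exact p-value = sum of Bin(12,0.5) probabilities at or below the observed probability = 1.000000.
Step 5: alpha = 0.1. fail to reject H0.

n_eff = 12, pos = 6, neg = 6, p = 1.000000, fail to reject H0.


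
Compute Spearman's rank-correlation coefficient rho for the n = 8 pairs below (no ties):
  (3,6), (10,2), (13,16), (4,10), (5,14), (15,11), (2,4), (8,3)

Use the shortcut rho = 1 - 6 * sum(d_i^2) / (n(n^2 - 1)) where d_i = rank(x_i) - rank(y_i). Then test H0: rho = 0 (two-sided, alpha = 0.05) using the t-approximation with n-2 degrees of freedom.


Step 1: Rank x and y separately (midranks; no ties here).
rank(x): 3->2, 10->6, 13->7, 4->3, 5->4, 15->8, 2->1, 8->5
rank(y): 6->4, 2->1, 16->8, 10->5, 14->7, 11->6, 4->3, 3->2
Step 2: d_i = R_x(i) - R_y(i); compute d_i^2.
  (2-4)^2=4, (6-1)^2=25, (7-8)^2=1, (3-5)^2=4, (4-7)^2=9, (8-6)^2=4, (1-3)^2=4, (5-2)^2=9
sum(d^2) = 60.
Step 3: rho = 1 - 6*60 / (8*(8^2 - 1)) = 1 - 360/504 = 0.285714.
Step 4: Under H0, t = rho * sqrt((n-2)/(1-rho^2)) = 0.7303 ~ t(6).
Step 5: Two-sided p-value from the t-distribution with 6 df = 0.492726.
Step 6: alpha = 0.05. fail to reject H0.

rho = 0.2857, p = 0.492726, fail to reject H0 at alpha = 0.05.


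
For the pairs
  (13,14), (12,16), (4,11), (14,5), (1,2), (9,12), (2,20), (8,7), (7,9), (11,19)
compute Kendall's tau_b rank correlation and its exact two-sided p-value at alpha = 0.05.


Step 1: Enumerate the 45 unordered pairs (i,j) with i<j and classify each by sign(x_j-x_i) * sign(y_j-y_i).
  (1,2):dx=-1,dy=+2->D; (1,3):dx=-9,dy=-3->C; (1,4):dx=+1,dy=-9->D; (1,5):dx=-12,dy=-12->C
  (1,6):dx=-4,dy=-2->C; (1,7):dx=-11,dy=+6->D; (1,8):dx=-5,dy=-7->C; (1,9):dx=-6,dy=-5->C
  (1,10):dx=-2,dy=+5->D; (2,3):dx=-8,dy=-5->C; (2,4):dx=+2,dy=-11->D; (2,5):dx=-11,dy=-14->C
  (2,6):dx=-3,dy=-4->C; (2,7):dx=-10,dy=+4->D; (2,8):dx=-4,dy=-9->C; (2,9):dx=-5,dy=-7->C
  (2,10):dx=-1,dy=+3->D; (3,4):dx=+10,dy=-6->D; (3,5):dx=-3,dy=-9->C; (3,6):dx=+5,dy=+1->C
  (3,7):dx=-2,dy=+9->D; (3,8):dx=+4,dy=-4->D; (3,9):dx=+3,dy=-2->D; (3,10):dx=+7,dy=+8->C
  (4,5):dx=-13,dy=-3->C; (4,6):dx=-5,dy=+7->D; (4,7):dx=-12,dy=+15->D; (4,8):dx=-6,dy=+2->D
  (4,9):dx=-7,dy=+4->D; (4,10):dx=-3,dy=+14->D; (5,6):dx=+8,dy=+10->C; (5,7):dx=+1,dy=+18->C
  (5,8):dx=+7,dy=+5->C; (5,9):dx=+6,dy=+7->C; (5,10):dx=+10,dy=+17->C; (6,7):dx=-7,dy=+8->D
  (6,8):dx=-1,dy=-5->C; (6,9):dx=-2,dy=-3->C; (6,10):dx=+2,dy=+7->C; (7,8):dx=+6,dy=-13->D
  (7,9):dx=+5,dy=-11->D; (7,10):dx=+9,dy=-1->D; (8,9):dx=-1,dy=+2->D; (8,10):dx=+3,dy=+12->C
  (9,10):dx=+4,dy=+10->C
Step 2: C = 24, D = 21, total pairs = 45.
Step 3: tau = (C - D)/(n(n-1)/2) = (24 - 21)/45 = 0.066667.
Step 4: Exact two-sided p-value (enumerate n! = 3628800 permutations of y under H0): p = 0.861801.
Step 5: alpha = 0.05. fail to reject H0.

tau_b = 0.0667 (C=24, D=21), p = 0.861801, fail to reject H0.


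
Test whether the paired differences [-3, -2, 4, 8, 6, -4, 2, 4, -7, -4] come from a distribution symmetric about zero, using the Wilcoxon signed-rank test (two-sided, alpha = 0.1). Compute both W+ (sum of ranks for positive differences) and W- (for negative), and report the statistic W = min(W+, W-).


Step 1: Drop any zero differences (none here) and take |d_i|.
|d| = [3, 2, 4, 8, 6, 4, 2, 4, 7, 4]
Step 2: Midrank |d_i| (ties get averaged ranks).
ranks: |3|->3, |2|->1.5, |4|->5.5, |8|->10, |6|->8, |4|->5.5, |2|->1.5, |4|->5.5, |7|->9, |4|->5.5
Step 3: Attach original signs; sum ranks with positive sign and with negative sign.
W+ = 5.5 + 10 + 8 + 1.5 + 5.5 = 30.5
W- = 3 + 1.5 + 5.5 + 9 + 5.5 = 24.5
(Check: W+ + W- = 55 should equal n(n+1)/2 = 55.)
Step 4: Test statistic W = min(W+, W-) = 24.5.
Step 5: Ties in |d|, so use the tie-corrected normal approximation.
        E[W] = n(n+1)/4 = 10*11/4 = 27.5.
        Tie groups: |d|=2 (t=2), |d|=4 (t=4); sum(t^3 - t) = 66.
        Var[W] = n(n+1)(2n+1)/24 - sum(t^3-t)/48 = 2310/24 - 66/48 = 94.875.
        z = (W - E[W]) / sqrt(Var[W]) = (24.5 - 27.5) / 9.7404 = -0.3080.
        Two-sided p = 2*Phi(z) = 0.758085.
Step 6: alpha = 0.1. fail to reject H0.

W+ = 30.5, W- = 24.5, W = min = 24.5, p = 0.758085, fail to reject H0.


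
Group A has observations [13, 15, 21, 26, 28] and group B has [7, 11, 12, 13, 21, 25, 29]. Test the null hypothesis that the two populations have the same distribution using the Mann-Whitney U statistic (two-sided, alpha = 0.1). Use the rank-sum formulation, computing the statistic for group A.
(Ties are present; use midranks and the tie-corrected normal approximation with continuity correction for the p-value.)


Step 1: Combine and sort all 12 observations; assign midranks.
sorted (value, group): (7,Y), (11,Y), (12,Y), (13,X), (13,Y), (15,X), (21,X), (21,Y), (25,Y), (26,X), (28,X), (29,Y)
ranks: 7->1, 11->2, 12->3, 13->4.5, 13->4.5, 15->6, 21->7.5, 21->7.5, 25->9, 26->10, 28->11, 29->12
Step 2: Rank sum for X: R1 = 4.5 + 6 + 7.5 + 10 + 11 = 39.
Step 3: U_X = R1 - n1(n1+1)/2 = 39 - 5*6/2 = 39 - 15 = 24.
       U_Y = n1*n2 - U_X = 35 - 24 = 11.
Step 4: Ties are present, so use the tie-corrected normal approximation (with continuity correction) for the p-value.
Step 5: p-value = 0.328162; compare to alpha = 0.1. fail to reject H0.

U_X = 24, p = 0.328162, fail to reject H0 at alpha = 0.1.


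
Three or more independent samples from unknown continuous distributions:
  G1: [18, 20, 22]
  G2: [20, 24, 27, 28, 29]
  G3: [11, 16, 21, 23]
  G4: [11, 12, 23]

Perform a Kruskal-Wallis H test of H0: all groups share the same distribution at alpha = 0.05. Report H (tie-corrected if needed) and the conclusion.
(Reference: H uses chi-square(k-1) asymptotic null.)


Step 1: Combine all N = 15 observations and assign midranks.
sorted (value, group, rank): (11,G3,1.5), (11,G4,1.5), (12,G4,3), (16,G3,4), (18,G1,5), (20,G1,6.5), (20,G2,6.5), (21,G3,8), (22,G1,9), (23,G3,10.5), (23,G4,10.5), (24,G2,12), (27,G2,13), (28,G2,14), (29,G2,15)
Step 2: Sum ranks within each group.
R_1 = 20.5 (n_1 = 3)
R_2 = 60.5 (n_2 = 5)
R_3 = 24 (n_3 = 4)
R_4 = 15 (n_4 = 3)
Step 3: H = 12/(N(N+1)) * sum(R_i^2/n_i) - 3(N+1)
     = 12/(15*16) * (20.5^2/3 + 60.5^2/5 + 24^2/4 + 15^2/3) - 3*16
     = 0.050000 * 1091.13 - 48
     = 6.556667.
Step 4: Ties present; correction factor C = 1 - 18/(15^3 - 15) = 0.994643. Corrected H = 6.556667 / 0.994643 = 6.591981.
Step 5: Under H0, H ~ chi^2(3); p-value = 0.086105.
Step 6: alpha = 0.05. fail to reject H0.

H = 6.5920, df = 3, p = 0.086105, fail to reject H0.


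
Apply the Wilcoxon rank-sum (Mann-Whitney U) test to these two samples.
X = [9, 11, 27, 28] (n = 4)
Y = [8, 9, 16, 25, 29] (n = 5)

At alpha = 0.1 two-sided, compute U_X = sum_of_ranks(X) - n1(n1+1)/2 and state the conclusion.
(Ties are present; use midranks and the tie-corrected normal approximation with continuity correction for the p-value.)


Step 1: Combine and sort all 9 observations; assign midranks.
sorted (value, group): (8,Y), (9,X), (9,Y), (11,X), (16,Y), (25,Y), (27,X), (28,X), (29,Y)
ranks: 8->1, 9->2.5, 9->2.5, 11->4, 16->5, 25->6, 27->7, 28->8, 29->9
Step 2: Rank sum for X: R1 = 2.5 + 4 + 7 + 8 = 21.5.
Step 3: U_X = R1 - n1(n1+1)/2 = 21.5 - 4*5/2 = 21.5 - 10 = 11.5.
       U_Y = n1*n2 - U_X = 20 - 11.5 = 8.5.
Step 4: Ties are present, so use the tie-corrected normal approximation (with continuity correction) for the p-value.
Step 5: p-value = 0.805701; compare to alpha = 0.1. fail to reject H0.

U_X = 11.5, p = 0.805701, fail to reject H0 at alpha = 0.1.


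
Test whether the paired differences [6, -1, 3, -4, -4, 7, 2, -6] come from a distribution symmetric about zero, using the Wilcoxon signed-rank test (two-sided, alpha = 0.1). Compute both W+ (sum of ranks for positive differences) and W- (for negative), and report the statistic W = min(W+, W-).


Step 1: Drop any zero differences (none here) and take |d_i|.
|d| = [6, 1, 3, 4, 4, 7, 2, 6]
Step 2: Midrank |d_i| (ties get averaged ranks).
ranks: |6|->6.5, |1|->1, |3|->3, |4|->4.5, |4|->4.5, |7|->8, |2|->2, |6|->6.5
Step 3: Attach original signs; sum ranks with positive sign and with negative sign.
W+ = 6.5 + 3 + 8 + 2 = 19.5
W- = 1 + 4.5 + 4.5 + 6.5 = 16.5
(Check: W+ + W- = 36 should equal n(n+1)/2 = 36.)
Step 4: Test statistic W = min(W+, W-) = 16.5.
Step 5: Ties in |d|, so use the tie-corrected normal approximation.
        E[W] = n(n+1)/4 = 8*9/4 = 18.
        Tie groups: |d|=4 (t=2), |d|=6 (t=2); sum(t^3 - t) = 12.
        Var[W] = n(n+1)(2n+1)/24 - sum(t^3-t)/48 = 1224/24 - 12/48 = 50.75.
        z = (W - E[W]) / sqrt(Var[W]) = (16.5 - 18) / 7.1239 = -0.2106.
        Two-sided p = 2*Phi(z) = 0.833232.
Step 6: alpha = 0.1. fail to reject H0.

W+ = 19.5, W- = 16.5, W = min = 16.5, p = 0.833232, fail to reject H0.


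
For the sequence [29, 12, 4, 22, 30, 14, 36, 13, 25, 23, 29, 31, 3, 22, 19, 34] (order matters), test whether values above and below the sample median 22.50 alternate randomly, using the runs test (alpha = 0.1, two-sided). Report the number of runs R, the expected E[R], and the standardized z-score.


Step 1: Compute median = 22.50; label A = above, B = below.
Labels in order: ABBBABABAAAABBBA  (n_A = 8, n_B = 8)
Step 2: Count runs R = 9.
Step 3: Under H0 (random ordering), E[R] = 2*n_A*n_B/(n_A+n_B) + 1 = 2*8*8/16 + 1 = 9.0000.
        Var[R] = 2*n_A*n_B*(2*n_A*n_B - n_A - n_B) / ((n_A+n_B)^2 * (n_A+n_B-1)) = 14336/3840 = 3.7333.
        SD[R] = 1.9322.
Step 4: R = E[R], so z = 0 with no continuity correction.
Step 5: Two-sided p-value via normal approximation = 2*(1 - Phi(|z|)) = 1.000000.
Step 6: alpha = 0.1. fail to reject H0.

R = 9, z = 0.0000, p = 1.000000, fail to reject H0.


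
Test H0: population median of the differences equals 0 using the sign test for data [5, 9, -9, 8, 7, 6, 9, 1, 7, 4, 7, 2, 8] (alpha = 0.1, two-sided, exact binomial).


Step 1: Discard zero differences. Original n = 13; n_eff = number of nonzero differences = 13.
Nonzero differences (with sign): +5, +9, -9, +8, +7, +6, +9, +1, +7, +4, +7, +2, +8
Step 2: Count signs: positive = 12, negative = 1.
Step 3: Under H0: P(positive) = 0.5, so the number of positives S ~ Bin(13, 0.5).
Step 4: Two-sided exact p-value = sum of Bin(13,0.5) probabilities at or below the observed probability = 0.003418.
Step 5: alpha = 0.1. reject H0.

n_eff = 13, pos = 12, neg = 1, p = 0.003418, reject H0.


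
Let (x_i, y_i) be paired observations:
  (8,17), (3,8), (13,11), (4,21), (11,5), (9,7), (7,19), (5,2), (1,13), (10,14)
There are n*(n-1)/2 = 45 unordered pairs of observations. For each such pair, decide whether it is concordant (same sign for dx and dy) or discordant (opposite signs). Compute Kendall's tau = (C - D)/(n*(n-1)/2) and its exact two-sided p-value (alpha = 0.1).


Step 1: Enumerate the 45 unordered pairs (i,j) with i<j and classify each by sign(x_j-x_i) * sign(y_j-y_i).
  (1,2):dx=-5,dy=-9->C; (1,3):dx=+5,dy=-6->D; (1,4):dx=-4,dy=+4->D; (1,5):dx=+3,dy=-12->D
  (1,6):dx=+1,dy=-10->D; (1,7):dx=-1,dy=+2->D; (1,8):dx=-3,dy=-15->C; (1,9):dx=-7,dy=-4->C
  (1,10):dx=+2,dy=-3->D; (2,3):dx=+10,dy=+3->C; (2,4):dx=+1,dy=+13->C; (2,5):dx=+8,dy=-3->D
  (2,6):dx=+6,dy=-1->D; (2,7):dx=+4,dy=+11->C; (2,8):dx=+2,dy=-6->D; (2,9):dx=-2,dy=+5->D
  (2,10):dx=+7,dy=+6->C; (3,4):dx=-9,dy=+10->D; (3,5):dx=-2,dy=-6->C; (3,6):dx=-4,dy=-4->C
  (3,7):dx=-6,dy=+8->D; (3,8):dx=-8,dy=-9->C; (3,9):dx=-12,dy=+2->D; (3,10):dx=-3,dy=+3->D
  (4,5):dx=+7,dy=-16->D; (4,6):dx=+5,dy=-14->D; (4,7):dx=+3,dy=-2->D; (4,8):dx=+1,dy=-19->D
  (4,9):dx=-3,dy=-8->C; (4,10):dx=+6,dy=-7->D; (5,6):dx=-2,dy=+2->D; (5,7):dx=-4,dy=+14->D
  (5,8):dx=-6,dy=-3->C; (5,9):dx=-10,dy=+8->D; (5,10):dx=-1,dy=+9->D; (6,7):dx=-2,dy=+12->D
  (6,8):dx=-4,dy=-5->C; (6,9):dx=-8,dy=+6->D; (6,10):dx=+1,dy=+7->C; (7,8):dx=-2,dy=-17->C
  (7,9):dx=-6,dy=-6->C; (7,10):dx=+3,dy=-5->D; (8,9):dx=-4,dy=+11->D; (8,10):dx=+5,dy=+12->C
  (9,10):dx=+9,dy=+1->C
Step 2: C = 18, D = 27, total pairs = 45.
Step 3: tau = (C - D)/(n(n-1)/2) = (18 - 27)/45 = -0.200000.
Step 4: Exact two-sided p-value (enumerate n! = 3628800 permutations of y under H0): p = 0.484313.
Step 5: alpha = 0.1. fail to reject H0.

tau_b = -0.2000 (C=18, D=27), p = 0.484313, fail to reject H0.


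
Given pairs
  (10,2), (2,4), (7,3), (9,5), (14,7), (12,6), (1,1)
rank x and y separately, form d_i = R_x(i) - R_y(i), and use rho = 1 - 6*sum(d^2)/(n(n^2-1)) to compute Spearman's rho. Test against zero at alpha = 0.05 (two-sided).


Step 1: Rank x and y separately (midranks; no ties here).
rank(x): 10->5, 2->2, 7->3, 9->4, 14->7, 12->6, 1->1
rank(y): 2->2, 4->4, 3->3, 5->5, 7->7, 6->6, 1->1
Step 2: d_i = R_x(i) - R_y(i); compute d_i^2.
  (5-2)^2=9, (2-4)^2=4, (3-3)^2=0, (4-5)^2=1, (7-7)^2=0, (6-6)^2=0, (1-1)^2=0
sum(d^2) = 14.
Step 3: rho = 1 - 6*14 / (7*(7^2 - 1)) = 1 - 84/336 = 0.750000.
Step 4: Under H0, t = rho * sqrt((n-2)/(1-rho^2)) = 2.5355 ~ t(5).
Step 5: Two-sided p-value from the t-distribution with 5 df = 0.052181.
Step 6: alpha = 0.05. fail to reject H0.

rho = 0.7500, p = 0.052181, fail to reject H0 at alpha = 0.05.


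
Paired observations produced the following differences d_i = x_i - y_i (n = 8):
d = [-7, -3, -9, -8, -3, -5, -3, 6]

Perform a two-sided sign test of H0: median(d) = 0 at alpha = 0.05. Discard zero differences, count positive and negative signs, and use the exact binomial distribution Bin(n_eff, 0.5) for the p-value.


Step 1: Discard zero differences. Original n = 8; n_eff = number of nonzero differences = 8.
Nonzero differences (with sign): -7, -3, -9, -8, -3, -5, -3, +6
Step 2: Count signs: positive = 1, negative = 7.
Step 3: Under H0: P(positive) = 0.5, so the number of positives S ~ Bin(8, 0.5).
Step 4: Two-sided exact p-value = sum of Bin(8,0.5) probabilities at or below the observed probability = 0.070312.
Step 5: alpha = 0.05. fail to reject H0.

n_eff = 8, pos = 1, neg = 7, p = 0.070312, fail to reject H0.


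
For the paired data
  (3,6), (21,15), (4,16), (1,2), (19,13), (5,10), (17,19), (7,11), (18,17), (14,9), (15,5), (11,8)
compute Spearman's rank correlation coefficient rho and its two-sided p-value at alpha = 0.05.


Step 1: Rank x and y separately (midranks; no ties here).
rank(x): 3->2, 21->12, 4->3, 1->1, 19->11, 5->4, 17->9, 7->5, 18->10, 14->7, 15->8, 11->6
rank(y): 6->3, 15->9, 16->10, 2->1, 13->8, 10->6, 19->12, 11->7, 17->11, 9->5, 5->2, 8->4
Step 2: d_i = R_x(i) - R_y(i); compute d_i^2.
  (2-3)^2=1, (12-9)^2=9, (3-10)^2=49, (1-1)^2=0, (11-8)^2=9, (4-6)^2=4, (9-12)^2=9, (5-7)^2=4, (10-11)^2=1, (7-5)^2=4, (8-2)^2=36, (6-4)^2=4
sum(d^2) = 130.
Step 3: rho = 1 - 6*130 / (12*(12^2 - 1)) = 1 - 780/1716 = 0.545455.
Step 4: Under H0, t = rho * sqrt((n-2)/(1-rho^2)) = 2.0580 ~ t(10).
Step 5: Two-sided p-value from the t-distribution with 10 df = 0.066612.
Step 6: alpha = 0.05. fail to reject H0.

rho = 0.5455, p = 0.066612, fail to reject H0 at alpha = 0.05.


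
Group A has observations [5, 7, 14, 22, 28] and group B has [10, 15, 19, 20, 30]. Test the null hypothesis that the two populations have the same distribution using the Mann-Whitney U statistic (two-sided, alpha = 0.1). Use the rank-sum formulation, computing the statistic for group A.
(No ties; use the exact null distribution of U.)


Step 1: Combine and sort all 10 observations; assign midranks.
sorted (value, group): (5,X), (7,X), (10,Y), (14,X), (15,Y), (19,Y), (20,Y), (22,X), (28,X), (30,Y)
ranks: 5->1, 7->2, 10->3, 14->4, 15->5, 19->6, 20->7, 22->8, 28->9, 30->10
Step 2: Rank sum for X: R1 = 1 + 2 + 4 + 8 + 9 = 24.
Step 3: U_X = R1 - n1(n1+1)/2 = 24 - 5*6/2 = 24 - 15 = 9.
       U_Y = n1*n2 - U_X = 25 - 9 = 16.
Step 4: No ties, so the exact null distribution of U (based on enumerating the C(10,5) = 252 equally likely rank assignments) gives the two-sided p-value.
Step 5: p-value = 0.547619; compare to alpha = 0.1. fail to reject H0.

U_X = 9, p = 0.547619, fail to reject H0 at alpha = 0.1.


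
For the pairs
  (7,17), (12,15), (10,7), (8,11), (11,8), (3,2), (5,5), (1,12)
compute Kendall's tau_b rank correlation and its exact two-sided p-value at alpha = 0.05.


Step 1: Enumerate the 28 unordered pairs (i,j) with i<j and classify each by sign(x_j-x_i) * sign(y_j-y_i).
  (1,2):dx=+5,dy=-2->D; (1,3):dx=+3,dy=-10->D; (1,4):dx=+1,dy=-6->D; (1,5):dx=+4,dy=-9->D
  (1,6):dx=-4,dy=-15->C; (1,7):dx=-2,dy=-12->C; (1,8):dx=-6,dy=-5->C; (2,3):dx=-2,dy=-8->C
  (2,4):dx=-4,dy=-4->C; (2,5):dx=-1,dy=-7->C; (2,6):dx=-9,dy=-13->C; (2,7):dx=-7,dy=-10->C
  (2,8):dx=-11,dy=-3->C; (3,4):dx=-2,dy=+4->D; (3,5):dx=+1,dy=+1->C; (3,6):dx=-7,dy=-5->C
  (3,7):dx=-5,dy=-2->C; (3,8):dx=-9,dy=+5->D; (4,5):dx=+3,dy=-3->D; (4,6):dx=-5,dy=-9->C
  (4,7):dx=-3,dy=-6->C; (4,8):dx=-7,dy=+1->D; (5,6):dx=-8,dy=-6->C; (5,7):dx=-6,dy=-3->C
  (5,8):dx=-10,dy=+4->D; (6,7):dx=+2,dy=+3->C; (6,8):dx=-2,dy=+10->D; (7,8):dx=-4,dy=+7->D
Step 2: C = 17, D = 11, total pairs = 28.
Step 3: tau = (C - D)/(n(n-1)/2) = (17 - 11)/28 = 0.214286.
Step 4: Exact two-sided p-value (enumerate n! = 40320 permutations of y under H0): p = 0.548413.
Step 5: alpha = 0.05. fail to reject H0.

tau_b = 0.2143 (C=17, D=11), p = 0.548413, fail to reject H0.


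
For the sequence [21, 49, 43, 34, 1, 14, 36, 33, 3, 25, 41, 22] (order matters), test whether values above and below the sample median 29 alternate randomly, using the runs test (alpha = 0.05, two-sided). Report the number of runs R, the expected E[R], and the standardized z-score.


Step 1: Compute median = 29; label A = above, B = below.
Labels in order: BAAABBAABBAB  (n_A = 6, n_B = 6)
Step 2: Count runs R = 7.
Step 3: Under H0 (random ordering), E[R] = 2*n_A*n_B/(n_A+n_B) + 1 = 2*6*6/12 + 1 = 7.0000.
        Var[R] = 2*n_A*n_B*(2*n_A*n_B - n_A - n_B) / ((n_A+n_B)^2 * (n_A+n_B-1)) = 4320/1584 = 2.7273.
        SD[R] = 1.6514.
Step 4: R = E[R], so z = 0 with no continuity correction.
Step 5: Two-sided p-value via normal approximation = 2*(1 - Phi(|z|)) = 1.000000.
Step 6: alpha = 0.05. fail to reject H0.

R = 7, z = 0.0000, p = 1.000000, fail to reject H0.


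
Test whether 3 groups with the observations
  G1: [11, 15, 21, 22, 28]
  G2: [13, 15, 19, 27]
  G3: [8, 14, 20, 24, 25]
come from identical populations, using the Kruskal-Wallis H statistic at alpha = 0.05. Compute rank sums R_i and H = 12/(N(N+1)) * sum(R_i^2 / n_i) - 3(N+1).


Step 1: Combine all N = 14 observations and assign midranks.
sorted (value, group, rank): (8,G3,1), (11,G1,2), (13,G2,3), (14,G3,4), (15,G1,5.5), (15,G2,5.5), (19,G2,7), (20,G3,8), (21,G1,9), (22,G1,10), (24,G3,11), (25,G3,12), (27,G2,13), (28,G1,14)
Step 2: Sum ranks within each group.
R_1 = 40.5 (n_1 = 5)
R_2 = 28.5 (n_2 = 4)
R_3 = 36 (n_3 = 5)
Step 3: H = 12/(N(N+1)) * sum(R_i^2/n_i) - 3(N+1)
     = 12/(14*15) * (40.5^2/5 + 28.5^2/4 + 36^2/5) - 3*15
     = 0.057143 * 790.312 - 45
     = 0.160714.
Step 4: Ties present; correction factor C = 1 - 6/(14^3 - 14) = 0.997802. Corrected H = 0.160714 / 0.997802 = 0.161068.
Step 5: Under H0, H ~ chi^2(2); p-value = 0.922623.
Step 6: alpha = 0.05. fail to reject H0.

H = 0.1611, df = 2, p = 0.922623, fail to reject H0.


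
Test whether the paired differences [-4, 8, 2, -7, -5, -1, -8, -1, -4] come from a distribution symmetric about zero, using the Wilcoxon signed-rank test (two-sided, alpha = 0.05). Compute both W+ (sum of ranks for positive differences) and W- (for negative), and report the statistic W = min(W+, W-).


Step 1: Drop any zero differences (none here) and take |d_i|.
|d| = [4, 8, 2, 7, 5, 1, 8, 1, 4]
Step 2: Midrank |d_i| (ties get averaged ranks).
ranks: |4|->4.5, |8|->8.5, |2|->3, |7|->7, |5|->6, |1|->1.5, |8|->8.5, |1|->1.5, |4|->4.5
Step 3: Attach original signs; sum ranks with positive sign and with negative sign.
W+ = 8.5 + 3 = 11.5
W- = 4.5 + 7 + 6 + 1.5 + 8.5 + 1.5 + 4.5 = 33.5
(Check: W+ + W- = 45 should equal n(n+1)/2 = 45.)
Step 4: Test statistic W = min(W+, W-) = 11.5.
Step 5: Ties in |d|, so use the tie-corrected normal approximation.
        E[W] = n(n+1)/4 = 9*10/4 = 22.5.
        Tie groups: |d|=1 (t=2), |d|=4 (t=2), |d|=8 (t=2); sum(t^3 - t) = 18.
        Var[W] = n(n+1)(2n+1)/24 - sum(t^3-t)/48 = 1710/24 - 18/48 = 70.875.
        z = (W - E[W]) / sqrt(Var[W]) = (11.5 - 22.5) / 8.4187 = -1.3066.
        Two-sided p = 2*Phi(z) = 0.191345.
Step 6: alpha = 0.05. fail to reject H0.

W+ = 11.5, W- = 33.5, W = min = 11.5, p = 0.191345, fail to reject H0.


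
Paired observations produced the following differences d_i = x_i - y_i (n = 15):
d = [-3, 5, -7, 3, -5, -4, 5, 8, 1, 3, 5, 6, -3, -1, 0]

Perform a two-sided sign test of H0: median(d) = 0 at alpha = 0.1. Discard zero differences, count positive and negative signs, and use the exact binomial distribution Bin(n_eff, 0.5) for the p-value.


Step 1: Discard zero differences. Original n = 15; n_eff = number of nonzero differences = 14.
Nonzero differences (with sign): -3, +5, -7, +3, -5, -4, +5, +8, +1, +3, +5, +6, -3, -1
Step 2: Count signs: positive = 8, negative = 6.
Step 3: Under H0: P(positive) = 0.5, so the number of positives S ~ Bin(14, 0.5).
Step 4: Two-sided exact p-value = sum of Bin(14,0.5) probabilities at or below the observed probability = 0.790527.
Step 5: alpha = 0.1. fail to reject H0.

n_eff = 14, pos = 8, neg = 6, p = 0.790527, fail to reject H0.


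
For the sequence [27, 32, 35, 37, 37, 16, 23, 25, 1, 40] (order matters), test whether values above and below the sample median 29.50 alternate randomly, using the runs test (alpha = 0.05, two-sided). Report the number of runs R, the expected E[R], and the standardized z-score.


Step 1: Compute median = 29.50; label A = above, B = below.
Labels in order: BAAAABBBBA  (n_A = 5, n_B = 5)
Step 2: Count runs R = 4.
Step 3: Under H0 (random ordering), E[R] = 2*n_A*n_B/(n_A+n_B) + 1 = 2*5*5/10 + 1 = 6.0000.
        Var[R] = 2*n_A*n_B*(2*n_A*n_B - n_A - n_B) / ((n_A+n_B)^2 * (n_A+n_B-1)) = 2000/900 = 2.2222.
        SD[R] = 1.4907.
Step 4: Continuity-corrected z = (R + 0.5 - E[R]) / SD[R] = (4 + 0.5 - 6.0000) / 1.4907 = -1.0062.
Step 5: Two-sided p-value via normal approximation = 2*(1 - Phi(|z|)) = 0.314305.
Step 6: alpha = 0.05. fail to reject H0.

R = 4, z = -1.0062, p = 0.314305, fail to reject H0.


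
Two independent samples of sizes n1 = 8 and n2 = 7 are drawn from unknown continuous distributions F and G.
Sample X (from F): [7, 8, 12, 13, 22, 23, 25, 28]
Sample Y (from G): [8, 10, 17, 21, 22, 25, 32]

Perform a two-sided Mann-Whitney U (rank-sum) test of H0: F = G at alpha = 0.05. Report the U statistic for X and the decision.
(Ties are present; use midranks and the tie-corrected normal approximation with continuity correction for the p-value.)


Step 1: Combine and sort all 15 observations; assign midranks.
sorted (value, group): (7,X), (8,X), (8,Y), (10,Y), (12,X), (13,X), (17,Y), (21,Y), (22,X), (22,Y), (23,X), (25,X), (25,Y), (28,X), (32,Y)
ranks: 7->1, 8->2.5, 8->2.5, 10->4, 12->5, 13->6, 17->7, 21->8, 22->9.5, 22->9.5, 23->11, 25->12.5, 25->12.5, 28->14, 32->15
Step 2: Rank sum for X: R1 = 1 + 2.5 + 5 + 6 + 9.5 + 11 + 12.5 + 14 = 61.5.
Step 3: U_X = R1 - n1(n1+1)/2 = 61.5 - 8*9/2 = 61.5 - 36 = 25.5.
       U_Y = n1*n2 - U_X = 56 - 25.5 = 30.5.
Step 4: Ties are present, so use the tie-corrected normal approximation (with continuity correction) for the p-value.
Step 5: p-value = 0.816478; compare to alpha = 0.05. fail to reject H0.

U_X = 25.5, p = 0.816478, fail to reject H0 at alpha = 0.05.


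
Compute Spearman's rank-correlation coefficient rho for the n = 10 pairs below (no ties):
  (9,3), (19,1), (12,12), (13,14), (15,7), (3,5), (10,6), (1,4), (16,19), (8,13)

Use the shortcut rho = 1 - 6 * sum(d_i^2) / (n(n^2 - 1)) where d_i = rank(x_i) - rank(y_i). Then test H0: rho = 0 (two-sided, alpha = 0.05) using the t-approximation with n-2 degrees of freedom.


Step 1: Rank x and y separately (midranks; no ties here).
rank(x): 9->4, 19->10, 12->6, 13->7, 15->8, 3->2, 10->5, 1->1, 16->9, 8->3
rank(y): 3->2, 1->1, 12->7, 14->9, 7->6, 5->4, 6->5, 4->3, 19->10, 13->8
Step 2: d_i = R_x(i) - R_y(i); compute d_i^2.
  (4-2)^2=4, (10-1)^2=81, (6-7)^2=1, (7-9)^2=4, (8-6)^2=4, (2-4)^2=4, (5-5)^2=0, (1-3)^2=4, (9-10)^2=1, (3-8)^2=25
sum(d^2) = 128.
Step 3: rho = 1 - 6*128 / (10*(10^2 - 1)) = 1 - 768/990 = 0.224242.
Step 4: Under H0, t = rho * sqrt((n-2)/(1-rho^2)) = 0.6508 ~ t(8).
Step 5: Two-sided p-value from the t-distribution with 8 df = 0.533401.
Step 6: alpha = 0.05. fail to reject H0.

rho = 0.2242, p = 0.533401, fail to reject H0 at alpha = 0.05.


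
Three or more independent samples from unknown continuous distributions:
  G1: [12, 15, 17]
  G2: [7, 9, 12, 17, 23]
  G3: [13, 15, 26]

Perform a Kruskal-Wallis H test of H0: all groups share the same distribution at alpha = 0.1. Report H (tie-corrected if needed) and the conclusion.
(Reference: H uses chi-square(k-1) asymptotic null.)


Step 1: Combine all N = 11 observations and assign midranks.
sorted (value, group, rank): (7,G2,1), (9,G2,2), (12,G1,3.5), (12,G2,3.5), (13,G3,5), (15,G1,6.5), (15,G3,6.5), (17,G1,8.5), (17,G2,8.5), (23,G2,10), (26,G3,11)
Step 2: Sum ranks within each group.
R_1 = 18.5 (n_1 = 3)
R_2 = 25 (n_2 = 5)
R_3 = 22.5 (n_3 = 3)
Step 3: H = 12/(N(N+1)) * sum(R_i^2/n_i) - 3(N+1)
     = 12/(11*12) * (18.5^2/3 + 25^2/5 + 22.5^2/3) - 3*12
     = 0.090909 * 407.833 - 36
     = 1.075758.
Step 4: Ties present; correction factor C = 1 - 18/(11^3 - 11) = 0.986364. Corrected H = 1.075758 / 0.986364 = 1.090630.
Step 5: Under H0, H ~ chi^2(2); p-value = 0.579659.
Step 6: alpha = 0.1. fail to reject H0.

H = 1.0906, df = 2, p = 0.579659, fail to reject H0.


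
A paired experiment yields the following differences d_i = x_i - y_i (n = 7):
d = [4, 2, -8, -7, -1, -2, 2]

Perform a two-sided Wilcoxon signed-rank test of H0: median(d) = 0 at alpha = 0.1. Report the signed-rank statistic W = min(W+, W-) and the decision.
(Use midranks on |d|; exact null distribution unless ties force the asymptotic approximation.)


Step 1: Drop any zero differences (none here) and take |d_i|.
|d| = [4, 2, 8, 7, 1, 2, 2]
Step 2: Midrank |d_i| (ties get averaged ranks).
ranks: |4|->5, |2|->3, |8|->7, |7|->6, |1|->1, |2|->3, |2|->3
Step 3: Attach original signs; sum ranks with positive sign and with negative sign.
W+ = 5 + 3 + 3 = 11
W- = 7 + 6 + 1 + 3 = 17
(Check: W+ + W- = 28 should equal n(n+1)/2 = 28.)
Step 4: Test statistic W = min(W+, W-) = 11.
Step 5: Ties in |d|, so use the tie-corrected normal approximation.
        E[W] = n(n+1)/4 = 7*8/4 = 14.
        Tie groups: |d|=2 (t=3); sum(t^3 - t) = 24.
        Var[W] = n(n+1)(2n+1)/24 - sum(t^3-t)/48 = 840/24 - 24/48 = 34.5.
        z = (W - E[W]) / sqrt(Var[W]) = (11 - 14) / 5.8737 = -0.5108.
        Two-sided p = 2*Phi(z) = 0.609523.
Step 6: alpha = 0.1. fail to reject H0.

W+ = 11, W- = 17, W = min = 11, p = 0.609523, fail to reject H0.
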